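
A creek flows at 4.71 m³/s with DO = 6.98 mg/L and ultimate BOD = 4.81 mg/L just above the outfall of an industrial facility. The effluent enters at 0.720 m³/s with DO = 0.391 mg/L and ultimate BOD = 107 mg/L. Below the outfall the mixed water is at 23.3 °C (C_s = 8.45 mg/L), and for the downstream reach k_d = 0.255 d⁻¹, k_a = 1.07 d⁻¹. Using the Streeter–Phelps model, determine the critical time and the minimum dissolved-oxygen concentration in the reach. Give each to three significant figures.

t_c ≈ 1.12 d; minimum DO ≈ 5.16 mg/L

Mixed DO = (4.71×6.98 + 0.720×0.391)/(4.71+0.720) = 33.16/5.430 = 6.106 mg/L.
Mixed L₀ = (4.71×4.81 + 0.720×107)/(5.430) = 99.70/5.430 = 18.36 mg/L.
Initial deficit D₀ = C_s − DO₀ = 8.45 − 6.106 = 2.344 mg/L.
t_c = (1/0.8150) ln[(1.07/0.255)(1 − 2.344×0.8150/(0.255×18.36))] = 1.227 × ln(2.484) = 1.116 d.
D_c = (0.255/1.07) × 18.36 × e^(−0.255×1.116) = 0.2383 × 18.36 × 0.7522 = 3.291 mg/L.
Minimum DO = 8.45 − 3.291 = 5.159 mg/L.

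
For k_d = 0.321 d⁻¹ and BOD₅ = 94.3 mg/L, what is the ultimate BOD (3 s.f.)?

L₀ ≈ 118 mg/L

BOD₅ = L₀(1 − e^(−5k_d)) ⇒ L₀ = BOD₅ / (1 − e^(−5×0.321))
= 94.3 / (1 − 0.2009) = 94.3 / 0.7991 = 118.0 mg/L.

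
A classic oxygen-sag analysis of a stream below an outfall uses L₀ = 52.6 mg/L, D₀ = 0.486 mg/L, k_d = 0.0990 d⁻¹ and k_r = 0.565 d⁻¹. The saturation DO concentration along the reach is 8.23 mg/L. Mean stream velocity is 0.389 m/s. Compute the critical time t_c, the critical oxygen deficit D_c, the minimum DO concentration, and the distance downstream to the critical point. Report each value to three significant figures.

At the critical point dD/dt = 0, so k_d L₀ e^(−k_d t) = k_r D. Substituting D(t) from the Streeter–Phelps equation and solving for t gives
t_c = ln[(k_r/k_d)(1 − D₀(k_r−k_d)/(k_d L₀))] / (k_r−k_d).
Here k_r−k_d = 0.4660 d⁻¹ and 1 − D₀(k_r−k_d)/(k_d L₀) = 1 − 0.486×0.4660/(0.0990×52.6) = 0.9565, so
t_c = ln(5.707 × 0.9565) / 0.4660 = 1.697 / 0.4660 = 3.642 d.
L(t_c) = L₀ e^(−k_d t_c) = 52.6 × 0.6973 = 36.68 mg/L, and at the critical point k_r D_c = k_d L, so D_c = (0.0990/0.565) × 36.68 = 6.427 mg/L.
Minimum DO = C_s − D_c = 8.23 − 6.427 = 1.803 mg/L.
x_c = v t_c = 0.389 m/s × 3.642 d × 86400 s/d = 122400 m ≈ 122 km.

t_c ≈ 3.64 d; D_c ≈ 6.43 mg/L; min DO ≈ 1.80 mg/L; x_c ≈ 122 km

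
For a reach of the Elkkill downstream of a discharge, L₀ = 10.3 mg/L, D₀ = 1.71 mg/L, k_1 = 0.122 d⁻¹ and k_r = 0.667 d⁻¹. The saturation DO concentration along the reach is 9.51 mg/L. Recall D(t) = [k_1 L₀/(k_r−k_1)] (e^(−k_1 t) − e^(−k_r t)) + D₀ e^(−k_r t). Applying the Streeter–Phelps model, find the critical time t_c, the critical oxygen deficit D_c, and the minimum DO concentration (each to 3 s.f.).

t_c ≈ 0.634 d; D_c ≈ 1.74 mg/L; min DO ≈ 7.77 mg/L

At the critical point dD/dt = 0, so k_1 L₀ e^(−k_1 t) = k_r D. Substituting D(t) from the Streeter–Phelps equation and solving for t gives
t_c = ln[(k_r/k_1)(1 − D₀(k_r−k_1)/(k_1 L₀))] / (k_r−k_1).
Here k_r−k_1 = 0.5450 d⁻¹ and 1 − D₀(k_r−k_1)/(k_1 L₀) = 1 − 1.71×0.5450/(0.122×10.3) = 0.2584, so
t_c = ln(5.467 × 0.2584) / 0.5450 = 0.3454 / 0.5450 = 0.6337 d.
D_c = (k_1/k_r) L₀ e^(−k_1 t_c) = (0.122/0.667) × 10.3 × e^(−0.122×0.6337) = 0.1829 × 10.3 × 0.9256 = 1.744 mg/L.
Minimum DO = C_s − D_c = 9.51 − 1.744 = 7.766 mg/L.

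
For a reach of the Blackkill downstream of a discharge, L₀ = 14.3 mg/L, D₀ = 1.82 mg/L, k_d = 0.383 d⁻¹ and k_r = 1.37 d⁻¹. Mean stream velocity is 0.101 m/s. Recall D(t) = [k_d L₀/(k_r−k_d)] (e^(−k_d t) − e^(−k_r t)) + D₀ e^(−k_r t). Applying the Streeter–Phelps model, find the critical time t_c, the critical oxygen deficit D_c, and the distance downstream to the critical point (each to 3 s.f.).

With k_r/k_d = 3.577 and 1 − D₀(k_r−k_d)/(k_d L₀) = 0.6720,
t_c = ln(3.577 × 0.6720) / (1.37 − 0.383) = ln(2.404) / 0.9870 = 0.8771/0.9870 = 0.8886 d.
D_c = (k_d/k_r) L₀ e^(−k_d t_c) = (0.383/1.37) × 14.3 × e^(−0.383×0.8886) = 0.2796 × 14.3 × 0.7115 = 2.845 mg/L.
x_c = v t_c = 0.101 m/s × 0.8886 d × 86400 s/d = 7754 m ≈ 7.75 km.

t_c ≈ 0.889 d; D_c ≈ 2.84 mg/L; x_c ≈ 7.75 km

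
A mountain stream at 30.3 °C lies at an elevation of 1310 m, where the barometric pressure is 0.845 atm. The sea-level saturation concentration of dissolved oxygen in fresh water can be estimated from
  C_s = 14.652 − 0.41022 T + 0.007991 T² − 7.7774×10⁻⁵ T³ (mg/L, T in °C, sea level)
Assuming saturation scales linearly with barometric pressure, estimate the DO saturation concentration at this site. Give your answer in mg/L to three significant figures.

At sea level: C_s = 14.652 − 0.41022×30.3 + 0.007991×30.3² − 7.7774×10⁻⁵×30.3³ = 7.395 mg/L.
Pressure correction: C_s' = 7.395 × 0.845 = 6.249 mg/L.

C_s ≈ 6.25 mg/L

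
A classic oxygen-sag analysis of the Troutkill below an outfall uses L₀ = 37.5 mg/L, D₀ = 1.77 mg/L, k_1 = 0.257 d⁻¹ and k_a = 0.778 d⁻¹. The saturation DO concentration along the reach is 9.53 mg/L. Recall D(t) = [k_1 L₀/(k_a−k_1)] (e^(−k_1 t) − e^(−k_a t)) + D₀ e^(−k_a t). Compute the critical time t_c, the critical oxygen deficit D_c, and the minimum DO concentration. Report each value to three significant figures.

With k_a/k_1 = 3.027 and 1 − D₀(k_a−k_1)/(k_1 L₀) = 0.9043,
t_c = ln(3.027 × 0.9043) / (0.778 − 0.257) = ln(2.738) / 0.5210 = 1.007/0.5210 = 1.933 d.
L(t_c) = L₀ e^(−k_1 t_c) = 37.5 × 0.6085 = 22.82 mg/L, and at the critical point k_a D_c = k_1 L, so D_c = (0.257/0.778) × 22.82 = 7.538 mg/L.
Minimum DO = C_s − D_c = 9.53 − 7.538 = 1.992 mg/L.

t_c ≈ 1.93 d; D_c ≈ 7.54 mg/L; min DO ≈ 1.99 mg/L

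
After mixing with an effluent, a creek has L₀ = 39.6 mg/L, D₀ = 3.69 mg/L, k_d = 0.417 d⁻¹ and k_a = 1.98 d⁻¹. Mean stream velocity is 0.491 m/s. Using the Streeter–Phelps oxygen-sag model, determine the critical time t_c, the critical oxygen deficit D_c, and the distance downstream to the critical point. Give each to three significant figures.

With k_a/k_d = 4.748 and 1 − D₀(k_a−k_d)/(k_d L₀) = 0.6507,
t_c = ln(4.748 × 0.6507) / (1.98 − 0.417) = ln(3.090) / 1.563 = 1.128/1.563 = 0.7218 d.
D_c = (k_d/k_a) L₀ e^(−k_d t_c) = (0.417/1.98) × 39.6 × e^(−0.417×0.7218) = 0.2106 × 39.6 × 0.7401 = 6.172 mg/L.
x_c = v t_c = 0.491 m/s × 0.7218 d × 86400 s/d = 30620 m ≈ 30.6 km.

t_c ≈ 0.722 d; D_c ≈ 6.17 mg/L; x_c ≈ 30.6 km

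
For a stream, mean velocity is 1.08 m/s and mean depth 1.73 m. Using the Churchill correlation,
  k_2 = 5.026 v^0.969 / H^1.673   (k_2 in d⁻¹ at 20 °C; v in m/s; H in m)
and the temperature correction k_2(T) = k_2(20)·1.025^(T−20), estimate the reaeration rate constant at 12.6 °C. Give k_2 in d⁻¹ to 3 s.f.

k_2 ≈ 1.80 d⁻¹

k_2(20) = 5.026 × 1.08^0.969 / 1.73^1.673 = 5.026 × 1.077 / 2.502 = 2.165 d⁻¹.
k_2(12.6) = 2.165 × 1.025^(12.6−20) = 2.165 × 0.8330 = 1.803 d⁻¹.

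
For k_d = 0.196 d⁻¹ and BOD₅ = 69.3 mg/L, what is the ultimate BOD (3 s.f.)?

L₀ ≈ 111 mg/L

BOD₅ = L₀(1 − e^(−5k_d)) ⇒ L₀ = BOD₅ / (1 − e^(−5×0.196))
= 69.3 / (1 − 0.3753) = 69.3 / 0.6247 = 110.9 mg/L.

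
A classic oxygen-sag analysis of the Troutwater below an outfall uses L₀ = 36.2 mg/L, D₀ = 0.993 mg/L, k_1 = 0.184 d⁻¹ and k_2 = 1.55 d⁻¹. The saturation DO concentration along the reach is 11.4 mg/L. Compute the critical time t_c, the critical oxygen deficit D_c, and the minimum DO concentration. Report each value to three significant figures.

t_c ≈ 1.39 d; D_c ≈ 3.33 mg/L; min DO ≈ 8.07 mg/L

At the critical point dD/dt = 0, so k_1 L₀ e^(−k_1 t) = k_2 D. Substituting D(t) from the Streeter–Phelps equation and solving for t gives
t_c = ln[(k_2/k_1)(1 − D₀(k_2−k_1)/(k_1 L₀))] / (k_2−k_1).
Here k_2−k_1 = 1.366 d⁻¹ and 1 − D₀(k_2−k_1)/(k_1 L₀) = 1 − 0.993×1.366/(0.184×36.2) = 0.7964, so
t_c = ln(8.424 × 0.7964) / 1.366 = 1.903 / 1.366 = 1.393 d.
D_c = (k_1/k_2) L₀ e^(−k_1 t_c) = (0.184/1.55) × 36.2 × e^(−0.184×1.393) = 0.1187 × 36.2 × 0.7738 = 3.325 mg/L.
Minimum DO = C_s − D_c = 11.4 − 3.325 = 8.075 mg/L.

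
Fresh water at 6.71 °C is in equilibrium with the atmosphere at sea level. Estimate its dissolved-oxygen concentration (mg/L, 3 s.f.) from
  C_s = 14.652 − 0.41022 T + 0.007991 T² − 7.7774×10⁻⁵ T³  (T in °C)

C_s = 14.652 − 0.41022×6.71 + 0.007991×6.71² − 7.7774×10⁻⁵×6.71³ = 12.24 mg/L.

C_s ≈ 12.2 mg/L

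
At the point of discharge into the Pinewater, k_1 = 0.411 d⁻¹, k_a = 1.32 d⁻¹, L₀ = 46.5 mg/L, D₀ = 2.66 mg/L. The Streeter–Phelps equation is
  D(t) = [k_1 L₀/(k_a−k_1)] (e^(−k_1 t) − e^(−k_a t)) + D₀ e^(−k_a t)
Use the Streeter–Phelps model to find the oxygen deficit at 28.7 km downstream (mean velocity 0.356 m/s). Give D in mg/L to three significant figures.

Travel time t = x/v = 28.7 km / (0.356 m/s) = 28700 m / 0.356 m/s = 80620 s = 0.9331 d.
k_1 L₀/(k_a−k_1) = 0.411×46.5/(1.32−0.411) = 19.11/0.9090 = 21.02 mg/L.
e^(−k_1 t) = e^(−0.411×0.9331) = 0.6815; e^(−k_a t) = e^(−1.32×0.9331) = 0.2918.
D = 21.02 × (0.6815 − 0.2918) + 2.66 × 0.2918 = 8.193 + 0.7762 = 8.969 mg/L.

D ≈ 8.97 mg/L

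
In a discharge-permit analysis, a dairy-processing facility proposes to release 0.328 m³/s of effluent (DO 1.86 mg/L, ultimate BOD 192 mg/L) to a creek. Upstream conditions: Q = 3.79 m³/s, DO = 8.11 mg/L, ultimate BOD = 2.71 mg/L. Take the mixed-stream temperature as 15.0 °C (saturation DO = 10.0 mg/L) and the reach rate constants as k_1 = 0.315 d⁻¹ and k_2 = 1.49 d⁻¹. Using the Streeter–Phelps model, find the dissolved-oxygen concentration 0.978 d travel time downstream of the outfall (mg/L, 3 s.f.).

DO ≈ 7.05 mg/L

Mixed DO = (3.79×8.11 + 0.328×1.86)/(3.79+0.328) = 31.35/4.118 = 7.612 mg/L.
Mixed L₀ = (3.79×2.71 + 0.328×192)/(4.118) = 73.25/4.118 = 17.79 mg/L.
Initial deficit D₀ = C_s − DO₀ = 10.0 − 7.612 = 2.388 mg/L.
D(0.978) = [0.315×17.79/(1.49−0.315)](e^(−0.315×0.978) − e^(−1.49×0.978)) + 2.388 e^(−1.49×0.978)
= 4.768 × (0.7349 − 0.2329) + 2.388 × 0.2329 = 2.950 mg/L.
DO = 10.0 − 2.950 = 7.050 mg/L.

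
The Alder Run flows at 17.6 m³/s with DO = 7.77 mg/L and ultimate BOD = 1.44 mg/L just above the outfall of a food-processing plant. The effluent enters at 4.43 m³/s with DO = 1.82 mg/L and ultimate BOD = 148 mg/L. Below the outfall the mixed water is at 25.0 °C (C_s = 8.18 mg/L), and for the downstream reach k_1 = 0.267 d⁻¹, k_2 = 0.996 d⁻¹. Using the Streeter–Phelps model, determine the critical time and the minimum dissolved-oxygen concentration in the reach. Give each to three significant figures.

t_c ≈ 1.60 d; minimum DO ≈ 2.77 mg/L

Mixed DO = (17.6×7.77 + 4.43×1.82)/(17.6+4.43) = 144.8/22.03 = 6.574 mg/L.
Mixed L₀ = (17.6×1.44 + 4.43×148)/(22.03) = 681.0/22.03 = 30.91 mg/L.
Initial deficit D₀ = C_s − DO₀ = 8.18 − 6.574 = 1.606 mg/L.
t_c = (1/0.7290) ln[(0.996/0.267)(1 − 1.606×0.7290/(0.267×30.91))] = 1.372 × ln(3.201) = 1.596 d.
D_c = (0.267/0.996) × 30.91 × e^(−0.267×1.596) = 0.2681 × 30.91 × 0.6530 = 5.411 mg/L.
Minimum DO = 8.18 − 5.411 = 2.769 mg/L.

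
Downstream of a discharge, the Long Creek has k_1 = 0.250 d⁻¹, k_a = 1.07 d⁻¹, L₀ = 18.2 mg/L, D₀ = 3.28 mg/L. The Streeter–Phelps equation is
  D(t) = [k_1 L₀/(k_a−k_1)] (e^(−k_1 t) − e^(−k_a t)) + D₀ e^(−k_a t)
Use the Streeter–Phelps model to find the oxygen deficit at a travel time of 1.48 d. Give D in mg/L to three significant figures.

D ≈ 3.37 mg/L

k_1 L₀/(k_a−k_1) = 0.250×18.2/(1.07−0.250) = 4.550/0.8200 = 5.549 mg/L.
e^(−k_1 t) = e^(−0.250×1.480) = 0.6907; e^(−k_a t) = e^(−1.07×1.480) = 0.2052.
D = 5.549 × (0.6907 − 0.2052) + 3.28 × 0.2052 = 2.694 + 0.6732 = 3.367 mg/L.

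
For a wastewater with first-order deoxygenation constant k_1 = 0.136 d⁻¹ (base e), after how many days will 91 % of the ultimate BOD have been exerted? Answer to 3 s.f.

y/L₀ = 1 − e^(−k_1 t) = 0.91 ⇒ e^(−k_1 t) = 0.0900
t = −ln(0.0900) / 0.136 = 2.408 / 0.136 = 17.71 d.

t ≈ 17.7 d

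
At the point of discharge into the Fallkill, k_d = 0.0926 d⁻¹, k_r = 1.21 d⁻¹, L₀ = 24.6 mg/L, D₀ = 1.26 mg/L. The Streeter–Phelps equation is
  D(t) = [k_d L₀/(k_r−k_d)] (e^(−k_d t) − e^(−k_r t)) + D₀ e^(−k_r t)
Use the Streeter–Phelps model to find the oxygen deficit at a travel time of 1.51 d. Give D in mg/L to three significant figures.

k_d L₀/(k_r−k_d) = 0.0926×24.6/(1.21−0.0926) = 2.278/1.117 = 2.039 mg/L.
e^(−k_d t) = e^(−0.0926×1.510) = 0.8695; e^(−k_r t) = e^(−1.21×1.510) = 0.1609.
D = 2.039 × (0.8695 − 0.1609) + 1.26 × 0.1609 = 1.445 + 0.2027 = 1.647 mg/L.

D ≈ 1.65 mg/L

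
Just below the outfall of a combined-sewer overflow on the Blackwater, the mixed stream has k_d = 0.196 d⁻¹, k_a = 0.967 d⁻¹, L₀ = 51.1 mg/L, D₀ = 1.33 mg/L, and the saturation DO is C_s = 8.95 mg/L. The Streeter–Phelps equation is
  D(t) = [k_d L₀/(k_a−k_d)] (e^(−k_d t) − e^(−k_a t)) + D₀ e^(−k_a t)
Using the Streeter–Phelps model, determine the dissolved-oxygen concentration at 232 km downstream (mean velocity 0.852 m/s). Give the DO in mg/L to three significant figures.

DO ≈ 2.50 mg/L

Travel time t = x/v = 232 km / (0.852 m/s) = 232000 m / 0.852 m/s = 272300 s = 3.152 d.
k_d L₀/(k_a−k_d) = 0.196×51.1/(0.967−0.196) = 10.02/0.7710 = 12.99 mg/L.
e^(−k_d t) = e^(−0.196×3.152) = 0.5392; e^(−k_a t) = e^(−0.967×3.152) = 0.04747.
D = 12.99 × (0.5392 − 0.04747) + 1.33 × 0.04747 = 6.387 + 0.06314 = 6.451 mg/L.
DO = C_s − D = 8.95 − 6.451 = 2.499 mg/L.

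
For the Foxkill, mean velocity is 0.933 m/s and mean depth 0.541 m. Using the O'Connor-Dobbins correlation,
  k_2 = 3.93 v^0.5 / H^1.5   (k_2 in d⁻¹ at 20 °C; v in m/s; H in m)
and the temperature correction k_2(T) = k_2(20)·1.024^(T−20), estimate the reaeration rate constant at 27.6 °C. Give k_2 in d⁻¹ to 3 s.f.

k_2(20) = 3.93 × 0.933^0.5 / 0.541^1.5 = 3.93 × 0.9659 / 0.3979 = 9.540 d⁻¹.
k_2(27.6) = 9.540 × 1.024^(27.6−20) = 9.540 × 1.198 = 11.42 d⁻¹.

k_2 ≈ 11.4 d⁻¹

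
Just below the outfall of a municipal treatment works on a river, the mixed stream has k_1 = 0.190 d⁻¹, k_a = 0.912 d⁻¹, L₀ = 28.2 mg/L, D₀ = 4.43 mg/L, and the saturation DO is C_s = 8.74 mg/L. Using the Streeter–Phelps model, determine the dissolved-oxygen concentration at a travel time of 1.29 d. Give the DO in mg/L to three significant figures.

k_1 L₀/(k_a−k_1) = 0.190×28.2/(0.912−0.190) = 5.358/0.7220 = 7.421 mg/L.
e^(−k_1 t) = e^(−0.190×1.290) = 0.7826; e^(−k_a t) = e^(−0.912×1.290) = 0.3084.
D = 7.421 × (0.7826 − 0.3084) + 4.43 × 0.3084 = 3.520 + 1.366 = 4.886 mg/L.
DO = C_s − D = 8.74 − 4.886 = 3.854 mg/L.

DO ≈ 3.85 mg/L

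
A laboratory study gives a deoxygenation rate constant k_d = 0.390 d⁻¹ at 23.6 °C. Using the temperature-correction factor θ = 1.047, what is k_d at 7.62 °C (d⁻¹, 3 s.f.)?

k_d ≈ 0.187 d⁻¹

k_d(T₂) = k_d(T₁) · θ^(T₂−T₁) = 0.390 × 1.047^(7.62−23.6)
= 0.390 × 1.047^-16.0 = 0.390 × 0.4800 = 0.1872 d⁻¹.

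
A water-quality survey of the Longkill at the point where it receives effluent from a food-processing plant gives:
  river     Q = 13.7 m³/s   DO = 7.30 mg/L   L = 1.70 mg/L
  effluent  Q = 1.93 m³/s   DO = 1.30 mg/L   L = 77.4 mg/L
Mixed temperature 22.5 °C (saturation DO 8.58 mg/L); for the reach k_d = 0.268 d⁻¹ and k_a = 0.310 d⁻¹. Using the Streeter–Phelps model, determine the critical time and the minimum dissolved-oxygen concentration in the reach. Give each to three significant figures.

t_c ≈ 2.77 d; minimum DO ≈ 4.04 mg/L

Mixed DO = (13.7×7.30 + 1.93×1.30)/(13.7+1.93) = 102.5/15.63 = 6.559 mg/L.
Mixed L₀ = (13.7×1.70 + 1.93×77.4)/(15.63) = 172.7/15.63 = 11.05 mg/L.
Initial deficit D₀ = C_s − DO₀ = 8.58 − 6.559 = 2.021 mg/L.
t_c = (1/0.04200) ln[(0.310/0.268)(1 − 2.021×0.04200/(0.268×11.05))] = 23.81 × ln(1.124) = 2.774 d.
D_c = (0.268/0.310) × 11.05 × e^(−0.268×2.774) = 0.8645 × 11.05 × 0.4755 = 4.541 mg/L.
Minimum DO = 8.58 − 4.541 = 4.039 mg/L.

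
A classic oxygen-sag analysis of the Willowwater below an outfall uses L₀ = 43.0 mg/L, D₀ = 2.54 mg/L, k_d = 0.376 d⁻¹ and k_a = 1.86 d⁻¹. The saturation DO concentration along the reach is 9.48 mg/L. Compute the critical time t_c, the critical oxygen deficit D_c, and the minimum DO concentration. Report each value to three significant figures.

t_c ≈ 0.898 d; D_c ≈ 6.20 mg/L; min DO ≈ 3.28 mg/L

At the critical point dD/dt = 0, so k_d L₀ e^(−k_d t) = k_a D. Substituting D(t) from the Streeter–Phelps equation and solving for t gives
t_c = ln[(k_a/k_d)(1 − D₀(k_a−k_d)/(k_d L₀))] / (k_a−k_d).
Here k_a−k_d = 1.484 d⁻¹ and 1 − D₀(k_a−k_d)/(k_d L₀) = 1 − 2.54×1.484/(0.376×43.0) = 0.7669, so
t_c = ln(4.947 × 0.7669) / 1.484 = 1.333 / 1.484 = 0.8984 d.
L(t_c) = L₀ e^(−k_d t_c) = 43.0 × 0.7133 = 30.67 mg/L, and at the critical point k_a D_c = k_d L, so D_c = (0.376/1.86) × 30.67 = 6.201 mg/L.
Minimum DO = C_s − D_c = 9.48 − 6.201 = 3.279 mg/L.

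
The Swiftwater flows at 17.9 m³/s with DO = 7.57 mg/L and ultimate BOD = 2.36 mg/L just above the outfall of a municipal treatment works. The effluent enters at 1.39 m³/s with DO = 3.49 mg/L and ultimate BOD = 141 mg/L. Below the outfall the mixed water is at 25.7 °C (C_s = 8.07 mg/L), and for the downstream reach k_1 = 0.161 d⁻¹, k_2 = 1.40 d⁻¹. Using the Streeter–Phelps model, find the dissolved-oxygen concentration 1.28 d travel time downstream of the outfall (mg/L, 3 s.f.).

DO ≈ 6.90 mg/L

Mixed DO = (17.9×7.57 + 1.39×3.49)/(17.9+1.39) = 140.4/19.29 = 7.276 mg/L.
Mixed L₀ = (17.9×2.36 + 1.39×141)/(19.29) = 238.2/19.29 = 12.35 mg/L.
Initial deficit D₀ = C_s − DO₀ = 8.07 − 7.276 = 0.7940 mg/L.
D(1.28) = [0.161×12.35/(1.40−0.161)](e^(−0.161×1.28) − e^(−1.40×1.28)) + 0.7940 e^(−1.40×1.28)
= 1.605 × (0.8138 − 0.1666) + 0.7940 × 0.1666 = 1.171 mg/L.
DO = 8.07 − 1.171 = 6.899 mg/L.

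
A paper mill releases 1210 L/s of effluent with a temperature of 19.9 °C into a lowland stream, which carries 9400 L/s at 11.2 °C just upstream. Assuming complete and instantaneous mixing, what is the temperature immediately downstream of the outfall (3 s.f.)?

Flow-weighted mixing: C = (Q_r C_r + Q_w C_w)/(Q_r + Q_w)
= (9400×11.2 + 1210×19.9)/(9400 + 1210) = 129400/10610 = 12.19 °C.

12.2 °C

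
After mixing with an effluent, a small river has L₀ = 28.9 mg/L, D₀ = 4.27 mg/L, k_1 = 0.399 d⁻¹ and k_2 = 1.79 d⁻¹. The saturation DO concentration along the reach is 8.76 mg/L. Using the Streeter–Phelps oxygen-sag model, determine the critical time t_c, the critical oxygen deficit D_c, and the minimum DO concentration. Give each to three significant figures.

t_c ≈ 0.559 d; D_c ≈ 5.15 mg/L; min DO ≈ 3.61 mg/L

With k_2/k_1 = 4.486 and 1 − D₀(k_2−k_1)/(k_1 L₀) = 0.4849,
t_c = ln(4.486 × 0.4849) / (1.79 − 0.399) = ln(2.175) / 1.391 = 0.7772/1.391 = 0.5587 d.
D_c = (k_1/k_2) L₀ e^(−k_1 t_c) = (0.399/1.79) × 28.9 × e^(−0.399×0.5587) = 0.2229 × 28.9 × 0.8002 = 5.155 mg/L.
Minimum DO = C_s − D_c = 8.76 − 5.155 = 3.605 mg/L.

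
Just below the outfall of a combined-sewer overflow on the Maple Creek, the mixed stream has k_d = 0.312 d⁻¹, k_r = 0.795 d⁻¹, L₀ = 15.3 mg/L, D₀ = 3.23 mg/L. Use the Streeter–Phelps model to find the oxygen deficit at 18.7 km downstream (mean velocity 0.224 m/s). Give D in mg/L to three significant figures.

Travel time t = x/v = 18.7 km / (0.224 m/s) = 18700 m / 0.224 m/s = 83480 s = 0.9662 d.
k_d L₀/(k_r−k_d) = 0.312×15.3/(0.795−0.312) = 4.774/0.4830 = 9.883 mg/L.
e^(−k_d t) = e^(−0.312×0.9662) = 0.7397; e^(−k_r t) = e^(−0.795×0.9662) = 0.4639.
D = 9.883 × (0.7397 − 0.4639) + 3.23 × 0.4639 = 2.726 + 1.498 = 4.225 mg/L.

D ≈ 4.22 mg/L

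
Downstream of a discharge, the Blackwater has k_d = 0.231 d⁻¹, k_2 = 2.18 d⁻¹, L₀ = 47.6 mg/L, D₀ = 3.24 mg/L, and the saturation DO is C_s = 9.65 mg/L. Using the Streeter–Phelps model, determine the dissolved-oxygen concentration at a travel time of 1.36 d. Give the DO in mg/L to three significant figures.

k_d L₀/(k_2−k_d) = 0.231×47.6/(2.18−0.231) = 11.00/1.949 = 5.642 mg/L.
e^(−k_d t) = e^(−0.231×1.360) = 0.7304; e^(−k_2 t) = e^(−2.18×1.360) = 0.05157.
D = 5.642 × (0.7304 − 0.05157) + 3.24 × 0.05157 = 3.830 + 0.1671 = 3.997 mg/L.
DO = C_s − D = 9.65 − 3.997 = 5.653 mg/L.

DO ≈ 5.65 mg/L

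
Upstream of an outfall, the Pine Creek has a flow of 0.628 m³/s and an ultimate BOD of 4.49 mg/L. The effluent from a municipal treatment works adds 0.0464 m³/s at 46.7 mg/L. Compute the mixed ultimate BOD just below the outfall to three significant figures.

7.39 mg/L

Flow-weighted mixing: C = (Q_r C_r + Q_w C_w)/(Q_r + Q_w)
= (0.628×4.49 + 0.0464×46.7)/(0.628 + 0.0464) = 4.987/0.6744 = 7.394 mg/L.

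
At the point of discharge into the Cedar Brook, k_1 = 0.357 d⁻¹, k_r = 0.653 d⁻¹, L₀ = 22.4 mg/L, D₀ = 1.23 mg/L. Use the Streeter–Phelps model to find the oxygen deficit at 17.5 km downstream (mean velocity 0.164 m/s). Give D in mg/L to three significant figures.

D ≈ 5.87 mg/L

Travel time t = x/v = 17.5 km / (0.164 m/s) = 17500 m / 0.164 m/s = 106700 s = 1.235 d.
k_1 L₀/(k_r−k_1) = 0.357×22.4/(0.653−0.357) = 7.997/0.2960 = 27.02 mg/L.
e^(−k_1 t) = e^(−0.357×1.235) = 0.6435; e^(−k_r t) = e^(−0.653×1.235) = 0.4464.
D = 27.02 × (0.6435 − 0.4464) + 1.23 × 0.4464 = 5.323 + 0.5491 = 5.872 mg/L.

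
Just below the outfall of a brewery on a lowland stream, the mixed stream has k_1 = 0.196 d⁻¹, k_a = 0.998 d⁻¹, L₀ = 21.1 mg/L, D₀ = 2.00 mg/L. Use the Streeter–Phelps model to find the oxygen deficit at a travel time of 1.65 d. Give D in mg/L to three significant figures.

k_1 L₀/(k_a−k_1) = 0.196×21.1/(0.998−0.196) = 4.136/0.8020 = 5.157 mg/L.
e^(−k_1 t) = e^(−0.196×1.650) = 0.7237; e^(−k_a t) = e^(−0.998×1.650) = 0.1927.
D = 5.157 × (0.7237 − 0.1927) + 2.00 × 0.1927 = 2.738 + 0.3854 = 3.124 mg/L.

D ≈ 3.12 mg/L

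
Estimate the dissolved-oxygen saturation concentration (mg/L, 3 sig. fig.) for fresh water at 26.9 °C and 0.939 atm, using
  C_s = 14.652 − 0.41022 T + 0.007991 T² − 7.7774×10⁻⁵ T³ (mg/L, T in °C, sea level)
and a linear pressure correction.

At sea level: C_s = 14.652 − 0.41022×26.9 + 0.007991×26.9² − 7.7774×10⁻⁵×26.9³ = 7.886 mg/L.
Pressure correction: C_s' = 7.886 × 0.939 = 7.405 mg/L.

C_s ≈ 7.40 mg/L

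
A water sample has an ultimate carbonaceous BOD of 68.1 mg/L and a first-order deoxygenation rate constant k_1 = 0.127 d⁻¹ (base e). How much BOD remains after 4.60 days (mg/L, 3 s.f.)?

L ≈ 38.0 mg/L

L_t = L₀ e^(−k_1 t) = 68.1 × e^(−0.127×4.60) = 68.1 × 0.5576 = 37.97 mg/L.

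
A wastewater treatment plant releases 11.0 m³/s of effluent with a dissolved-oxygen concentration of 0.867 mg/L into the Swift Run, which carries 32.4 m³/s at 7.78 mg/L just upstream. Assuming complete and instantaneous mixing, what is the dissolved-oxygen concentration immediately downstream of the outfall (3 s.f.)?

Flow-weighted mixing: C = (Q_r C_r + Q_w C_w)/(Q_r + Q_w)
= (32.4×7.78 + 11.0×0.867)/(32.4 + 11.0) = 261.6/43.40 = 6.028 mg/L.

6.03 mg/L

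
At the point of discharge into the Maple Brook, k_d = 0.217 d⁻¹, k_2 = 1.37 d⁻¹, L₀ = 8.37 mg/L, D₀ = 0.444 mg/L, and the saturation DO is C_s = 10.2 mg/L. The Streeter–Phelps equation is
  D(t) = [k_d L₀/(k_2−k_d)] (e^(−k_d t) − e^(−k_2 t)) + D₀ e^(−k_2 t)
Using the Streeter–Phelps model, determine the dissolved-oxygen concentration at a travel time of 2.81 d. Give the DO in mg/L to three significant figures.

k_d L₀/(k_2−k_d) = 0.217×8.37/(1.37−0.217) = 1.816/1.153 = 1.575 mg/L.
e^(−k_d t) = e^(−0.217×2.810) = 0.5435; e^(−k_2 t) = e^(−1.37×2.810) = 0.02129.
D = 1.575 × (0.5435 − 0.02129) + 0.444 × 0.02129 = 0.8226 + 0.009451 = 0.8320 mg/L.
DO = C_s − D = 10.2 − 0.8320 = 9.368 mg/L.

DO ≈ 9.37 mg/L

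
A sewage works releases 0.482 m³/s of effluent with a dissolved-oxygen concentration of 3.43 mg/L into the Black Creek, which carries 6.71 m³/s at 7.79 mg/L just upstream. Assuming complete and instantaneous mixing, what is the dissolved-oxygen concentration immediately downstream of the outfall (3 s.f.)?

7.50 mg/L

Flow-weighted mixing: C = (Q_r C_r + Q_w C_w)/(Q_r + Q_w)
= (6.71×7.79 + 0.482×3.43)/(6.71 + 0.482) = 53.92/7.192 = 7.498 mg/L.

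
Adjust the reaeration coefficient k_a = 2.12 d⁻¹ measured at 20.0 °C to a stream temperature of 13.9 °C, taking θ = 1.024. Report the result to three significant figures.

k_a(T₂) = k_a(T₁) · θ^(T₂−T₁) = 2.12 × 1.024^(13.9−20.0)
= 2.12 × 1.024^-6.10 = 2.12 × 0.8653 = 1.834 d⁻¹.

k_a ≈ 1.83 d⁻¹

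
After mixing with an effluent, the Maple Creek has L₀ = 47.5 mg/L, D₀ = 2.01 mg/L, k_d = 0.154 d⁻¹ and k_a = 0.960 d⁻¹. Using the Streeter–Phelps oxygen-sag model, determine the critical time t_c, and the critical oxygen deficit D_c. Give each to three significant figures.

With k_a/k_d = 6.234 and 1 − D₀(k_a−k_d)/(k_d L₀) = 0.7785,
t_c = ln(6.234 × 0.7785) / (0.960 − 0.154) = ln(4.853) / 0.8060 = 1.580/0.8060 = 1.960 d.
D_c = (k_d/k_a) L₀ e^(−k_d t_c) = (0.154/0.960) × 47.5 × e^(−0.154×1.960) = 0.1604 × 47.5 × 0.7395 = 5.635 mg/L.

t_c ≈ 1.96 d; D_c ≈ 5.63 mg/L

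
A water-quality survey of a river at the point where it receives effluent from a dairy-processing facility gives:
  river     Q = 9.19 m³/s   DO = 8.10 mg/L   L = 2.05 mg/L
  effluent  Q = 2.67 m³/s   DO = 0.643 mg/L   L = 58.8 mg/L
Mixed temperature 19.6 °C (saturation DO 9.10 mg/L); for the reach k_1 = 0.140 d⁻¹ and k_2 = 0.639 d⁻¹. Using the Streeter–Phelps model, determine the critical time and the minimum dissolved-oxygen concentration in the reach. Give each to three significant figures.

Mixed DO = (9.19×8.10 + 2.67×0.643)/(9.19+2.67) = 76.16/11.86 = 6.421 mg/L.
Mixed L₀ = (9.19×2.05 + 2.67×58.8)/(11.86) = 175.8/11.86 = 14.83 mg/L.
Initial deficit D₀ = C_s − DO₀ = 9.10 − 6.421 = 2.679 mg/L.
t_c = (1/0.4990) ln[(0.639/0.140)(1 − 2.679×0.4990/(0.140×14.83))] = 2.004 × ln(1.625) = 0.9728 d.
D_c = (0.140/0.639) × 14.83 × e^(−0.140×0.9728) = 0.2191 × 14.83 × 0.8727 = 2.835 mg/L.
Minimum DO = 9.10 − 2.835 = 6.265 mg/L.

t_c ≈ 0.973 d; minimum DO ≈ 6.27 mg/L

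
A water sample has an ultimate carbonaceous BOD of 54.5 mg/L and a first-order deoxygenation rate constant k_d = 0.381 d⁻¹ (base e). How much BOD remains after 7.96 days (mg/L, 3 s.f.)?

L_t = L₀ e^(−k_d t) = 54.5 × e^(−0.381×7.96) = 54.5 × 0.04818 = 2.626 mg/L.

L ≈ 2.63 mg/L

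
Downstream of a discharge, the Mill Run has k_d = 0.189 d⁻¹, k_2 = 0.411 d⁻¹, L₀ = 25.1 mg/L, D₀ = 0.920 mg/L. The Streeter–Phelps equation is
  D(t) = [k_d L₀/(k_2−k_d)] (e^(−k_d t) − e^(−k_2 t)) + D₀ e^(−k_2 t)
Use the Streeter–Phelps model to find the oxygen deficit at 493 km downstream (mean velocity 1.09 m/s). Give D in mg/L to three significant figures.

D ≈ 5.57 mg/L

Travel time t = x/v = 493 km / (1.09 m/s) = 493000 m / 1.09 m/s = 452300 s = 5.235 d.
k_d L₀/(k_2−k_d) = 0.189×25.1/(0.411−0.189) = 4.744/0.2220 = 21.37 mg/L.
e^(−k_d t) = e^(−0.189×5.235) = 0.3718; e^(−k_2 t) = e^(−0.411×5.235) = 0.1163.
D = 21.37 × (0.3718 − 0.1163) + 0.920 × 0.1163 = 5.460 + 0.1070 = 5.567 mg/L.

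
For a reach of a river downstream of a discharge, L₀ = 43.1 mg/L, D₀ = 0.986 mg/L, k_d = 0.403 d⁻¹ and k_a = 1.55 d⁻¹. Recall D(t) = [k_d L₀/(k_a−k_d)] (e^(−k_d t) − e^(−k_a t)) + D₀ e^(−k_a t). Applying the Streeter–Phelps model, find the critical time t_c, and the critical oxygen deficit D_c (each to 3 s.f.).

At the critical point dD/dt = 0, so k_d L₀ e^(−k_d t) = k_a D. Substituting D(t) from the Streeter–Phelps equation and solving for t gives
t_c = ln[(k_a/k_d)(1 − D₀(k_a−k_d)/(k_d L₀))] / (k_a−k_d).
Here k_a−k_d = 1.147 d⁻¹ and 1 − D₀(k_a−k_d)/(k_d L₀) = 1 − 0.986×1.147/(0.403×43.1) = 0.9349, so
t_c = ln(3.846 × 0.9349) / 1.147 = 1.280 / 1.147 = 1.116 d.
L(t_c) = L₀ e^(−k_d t_c) = 43.1 × 0.6379 = 27.49 mg/L, and at the critical point k_a D_c = k_d L, so D_c = (0.403/1.55) × 27.49 = 7.148 mg/L.

t_c ≈ 1.12 d; D_c ≈ 7.15 mg/L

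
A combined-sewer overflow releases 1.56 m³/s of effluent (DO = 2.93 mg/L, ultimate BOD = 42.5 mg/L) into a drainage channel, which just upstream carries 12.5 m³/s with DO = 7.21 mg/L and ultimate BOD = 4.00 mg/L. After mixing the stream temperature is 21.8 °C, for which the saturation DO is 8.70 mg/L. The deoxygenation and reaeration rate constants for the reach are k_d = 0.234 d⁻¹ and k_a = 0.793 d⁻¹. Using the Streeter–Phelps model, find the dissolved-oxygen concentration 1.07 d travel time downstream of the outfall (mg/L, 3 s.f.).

DO ≈ 6.65 mg/L

Mixed DO = (12.5×7.21 + 1.56×2.93)/(12.5+1.56) = 94.70/14.06 = 6.735 mg/L.
Mixed L₀ = (12.5×4.00 + 1.56×42.5)/(14.06) = 116.3/14.06 = 8.272 mg/L.
Initial deficit D₀ = C_s − DO₀ = 8.70 − 6.735 = 1.965 mg/L.
D(1.07) = [0.234×8.272/(0.793−0.234)](e^(−0.234×1.07) − e^(−0.793×1.07)) + 1.965 e^(−0.793×1.07)
= 3.463 × (0.7785 − 0.4281) + 1.965 × 0.4281 = 2.055 mg/L.
DO = 8.70 − 2.055 = 6.645 mg/L.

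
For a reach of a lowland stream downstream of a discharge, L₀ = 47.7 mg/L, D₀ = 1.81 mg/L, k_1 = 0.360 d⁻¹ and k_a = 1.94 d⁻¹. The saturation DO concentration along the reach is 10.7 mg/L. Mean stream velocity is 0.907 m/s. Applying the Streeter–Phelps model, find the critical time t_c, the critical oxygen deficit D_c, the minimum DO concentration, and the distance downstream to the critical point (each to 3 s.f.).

t_c = [1/(k_a−k_1)] ln[(k_a/k_1)(1 − D₀(k_a−k_1)/(k_1 L₀))]
= [1/(1.94−0.360)] ln[(1.94/0.360)(1 − 1.81×1.580/(0.360×47.7))]
= (1/1.580) ln[5.389 × 0.8335] = 0.6329 × ln(4.491) = 0.6329 × 1.502 = 0.9507 d.
D_c = (k_1/k_a) L₀ e^(−k_1 t_c) = (0.360/1.94) × 47.7 × e^(−0.360×0.9507) = 0.1856 × 47.7 × 0.7102 = 6.286 mg/L.
Minimum DO = C_s − D_c = 10.7 − 6.286 = 4.414 mg/L.
x_c = v t_c = 0.907 m/s × 0.9507 d × 86400 s/d = 74500 m ≈ 74.5 km.

t_c ≈ 0.951 d; D_c ≈ 6.29 mg/L; min DO ≈ 4.41 mg/L; x_c ≈ 74.5 km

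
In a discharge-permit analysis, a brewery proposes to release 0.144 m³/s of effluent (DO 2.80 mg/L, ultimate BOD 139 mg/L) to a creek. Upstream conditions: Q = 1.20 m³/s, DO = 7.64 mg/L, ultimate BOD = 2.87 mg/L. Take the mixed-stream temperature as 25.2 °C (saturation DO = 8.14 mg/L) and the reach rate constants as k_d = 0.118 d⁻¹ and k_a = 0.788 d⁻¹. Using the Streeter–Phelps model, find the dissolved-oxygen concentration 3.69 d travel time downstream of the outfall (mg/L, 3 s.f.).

DO ≈ 6.26 mg/L

Mixed DO = (1.20×7.64 + 0.144×2.80)/(1.20+0.144) = 9.571/1.344 = 7.121 mg/L.
Mixed L₀ = (1.20×2.87 + 0.144×139)/(1.344) = 23.46/1.344 = 17.46 mg/L.
Initial deficit D₀ = C_s − DO₀ = 8.14 − 7.121 = 1.019 mg/L.
D(3.69) = [0.118×17.46/(0.788−0.118)](e^(−0.118×3.69) − e^(−0.788×3.69)) + 1.019 e^(−0.788×3.69)
= 3.074 × (0.6470 − 0.05460) + 1.019 × 0.05460 = 1.877 mg/L.
DO = 8.14 − 1.877 = 6.263 mg/L.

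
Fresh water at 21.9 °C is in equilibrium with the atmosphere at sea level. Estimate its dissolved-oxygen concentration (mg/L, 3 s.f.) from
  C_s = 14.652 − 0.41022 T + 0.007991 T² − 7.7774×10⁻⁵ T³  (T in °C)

C_s ≈ 8.68 mg/L

C_s = 14.652 − 0.41022×21.9 + 0.007991×21.9² − 7.7774×10⁻⁵×21.9³ = 8.684 mg/L.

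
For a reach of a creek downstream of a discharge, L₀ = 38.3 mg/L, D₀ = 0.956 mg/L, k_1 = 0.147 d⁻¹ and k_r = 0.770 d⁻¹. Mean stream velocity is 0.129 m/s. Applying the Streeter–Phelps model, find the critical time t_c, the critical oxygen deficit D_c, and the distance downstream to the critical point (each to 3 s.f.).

t_c ≈ 2.48 d; D_c ≈ 5.08 mg/L; x_c ≈ 27.6 km

With k_r/k_1 = 5.238 and 1 − D₀(k_r−k_1)/(k_1 L₀) = 0.8942,
t_c = ln(5.238 × 0.8942) / (0.770 − 0.147) = ln(4.684) / 0.6230 = 1.544/0.6230 = 2.479 d.
L(t_c) = L₀ e^(−k_1 t_c) = 38.3 × 0.6946 = 26.61 mg/L, and at the critical point k_r D_c = k_1 L, so D_c = (0.147/0.770) × 26.61 = 5.079 mg/L.
x_c = v t_c = 0.129 m/s × 2.479 d × 86400 s/d = 27630 m ≈ 27.6 km.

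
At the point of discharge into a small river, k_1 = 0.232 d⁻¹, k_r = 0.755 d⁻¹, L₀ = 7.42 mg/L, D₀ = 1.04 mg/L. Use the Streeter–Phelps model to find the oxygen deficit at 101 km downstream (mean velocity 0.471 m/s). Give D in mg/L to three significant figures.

D ≈ 1.50 mg/L

Travel time t = x/v = 101 km / (0.471 m/s) = 101000 m / 0.471 m/s = 214400 s = 2.482 d.
k_1 L₀/(k_r−k_1) = 0.232×7.42/(0.755−0.232) = 1.721/0.5230 = 3.291 mg/L.
e^(−k_1 t) = e^(−0.232×2.482) = 0.5623; e^(−k_r t) = e^(−0.755×2.482) = 0.1535.
D = 3.291 × (0.5623 − 0.1535) + 1.04 × 0.1535 = 1.345 + 0.1597 = 1.505 mg/L.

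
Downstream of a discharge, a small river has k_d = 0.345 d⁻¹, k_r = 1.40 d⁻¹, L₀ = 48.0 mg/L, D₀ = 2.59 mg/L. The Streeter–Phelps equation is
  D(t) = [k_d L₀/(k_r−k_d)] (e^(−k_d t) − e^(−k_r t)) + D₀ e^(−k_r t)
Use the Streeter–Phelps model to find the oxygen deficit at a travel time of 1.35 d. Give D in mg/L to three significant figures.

k_d L₀/(k_r−k_d) = 0.345×48.0/(1.40−0.345) = 16.56/1.055 = 15.70 mg/L.
e^(−k_d t) = e^(−0.345×1.350) = 0.6277; e^(−k_r t) = e^(−1.40×1.350) = 0.1511.
D = 15.70 × (0.6277 − 0.1511) + 2.59 × 0.1511 = 7.481 + 0.3913 = 7.872 mg/L.

D ≈ 7.87 mg/L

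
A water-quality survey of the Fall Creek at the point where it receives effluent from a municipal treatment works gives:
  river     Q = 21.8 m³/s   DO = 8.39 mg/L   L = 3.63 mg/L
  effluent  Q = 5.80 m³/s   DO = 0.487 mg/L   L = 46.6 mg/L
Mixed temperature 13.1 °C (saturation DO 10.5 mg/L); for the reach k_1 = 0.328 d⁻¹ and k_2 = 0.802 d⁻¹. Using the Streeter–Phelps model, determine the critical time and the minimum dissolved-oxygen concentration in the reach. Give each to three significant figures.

Mixed DO = (21.8×8.39 + 5.80×0.487)/(21.8+5.80) = 185.7/27.60 = 6.729 mg/L.
Mixed L₀ = (21.8×3.63 + 5.80×46.6)/(27.60) = 349.4/27.60 = 12.66 mg/L.
Initial deficit D₀ = C_s − DO₀ = 10.5 − 6.729 = 3.771 mg/L.
t_c = (1/0.4740) ln[(0.802/0.328)(1 − 3.771×0.4740/(0.328×12.66))] = 2.110 × ln(1.393) = 0.6988 d.
D_c = (0.328/0.802) × 12.66 × e^(−0.328×0.6988) = 0.4090 × 12.66 × 0.7952 = 4.117 mg/L.
Minimum DO = 10.5 − 4.117 = 6.383 mg/L.

t_c ≈ 0.699 d; minimum DO ≈ 6.38 mg/L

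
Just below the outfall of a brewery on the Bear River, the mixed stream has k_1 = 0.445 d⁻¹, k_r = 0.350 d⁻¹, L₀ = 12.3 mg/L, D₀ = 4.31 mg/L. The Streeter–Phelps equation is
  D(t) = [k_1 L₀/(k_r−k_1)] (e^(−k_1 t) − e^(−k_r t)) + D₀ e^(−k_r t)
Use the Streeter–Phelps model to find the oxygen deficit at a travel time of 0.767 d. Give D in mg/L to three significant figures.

D ≈ 6.39 mg/L

k_1 L₀/(k_r−k_1) = 0.445×12.3/(0.350−0.445) = 5.474/-0.09500 = -57.62 mg/L.
e^(−k_1 t) = e^(−0.445×0.7670) = 0.7108; e^(−k_r t) = e^(−0.350×0.7670) = 0.7646.
D = -57.62 × (0.7108 − 0.7646) + 4.31 × 0.7646 = 3.096 + 3.295 = 6.391 mg/L.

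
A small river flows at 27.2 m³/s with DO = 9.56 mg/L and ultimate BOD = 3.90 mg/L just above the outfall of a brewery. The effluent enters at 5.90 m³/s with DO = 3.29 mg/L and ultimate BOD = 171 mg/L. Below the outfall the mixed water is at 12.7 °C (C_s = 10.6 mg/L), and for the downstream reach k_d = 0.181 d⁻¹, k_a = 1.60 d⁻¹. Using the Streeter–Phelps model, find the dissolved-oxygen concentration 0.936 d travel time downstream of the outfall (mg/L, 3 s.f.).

Mixed DO = (27.2×9.56 + 5.90×3.29)/(27.2+5.90) = 279.4/33.10 = 8.442 mg/L.
Mixed L₀ = (27.2×3.90 + 5.90×171)/(33.10) = 1115/33.10 = 33.69 mg/L.
Initial deficit D₀ = C_s − DO₀ = 10.6 − 8.442 = 2.158 mg/L.
D(0.936) = [0.181×33.69/(1.60−0.181)](e^(−0.181×0.936) − e^(−1.60×0.936)) + 2.158 e^(−1.60×0.936)
= 4.297 × (0.8442 − 0.2237) + 2.158 × 0.2237 = 3.149 mg/L.
DO = 10.6 − 3.149 = 7.451 mg/L.

DO ≈ 7.45 mg/L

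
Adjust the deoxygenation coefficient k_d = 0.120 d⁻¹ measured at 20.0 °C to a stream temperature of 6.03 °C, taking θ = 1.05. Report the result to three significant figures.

k_d(T₂) = k_d(T₁) · θ^(T₂−T₁) = 0.120 × 1.05^(6.03−20.0)
= 0.120 × 1.05^-14.0 = 0.120 × 0.5058 = 0.06070 d⁻¹.

k_d ≈ 0.0607 d⁻¹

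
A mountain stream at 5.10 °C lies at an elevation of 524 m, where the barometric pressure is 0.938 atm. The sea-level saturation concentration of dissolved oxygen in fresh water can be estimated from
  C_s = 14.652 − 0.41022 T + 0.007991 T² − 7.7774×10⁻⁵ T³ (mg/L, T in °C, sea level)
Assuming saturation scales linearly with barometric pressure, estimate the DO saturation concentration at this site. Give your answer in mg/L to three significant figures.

At sea level: C_s = 14.652 − 0.41022×5.10 + 0.007991×5.10² − 7.7774×10⁻⁵×5.10³ = 12.76 mg/L.
Pressure correction: C_s' = 12.76 × 0.938 = 11.97 mg/L.

C_s ≈ 12.0 mg/L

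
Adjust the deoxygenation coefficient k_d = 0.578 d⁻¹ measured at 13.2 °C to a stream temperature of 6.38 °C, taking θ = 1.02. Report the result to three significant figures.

k_d ≈ 0.505 d⁻¹

k_d(T₂) = k_d(T₁) · θ^(T₂−T₁) = 0.578 × 1.02^(6.38−13.2)
= 0.578 × 1.02^-6.82 = 0.578 × 0.8737 = 0.5050 d⁻¹.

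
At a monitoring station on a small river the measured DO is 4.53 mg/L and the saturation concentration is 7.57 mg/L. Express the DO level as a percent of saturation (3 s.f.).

59.8 % saturation

% saturation = C/C_s × 100 = 4.53/7.57 × 100 = 59.8 %.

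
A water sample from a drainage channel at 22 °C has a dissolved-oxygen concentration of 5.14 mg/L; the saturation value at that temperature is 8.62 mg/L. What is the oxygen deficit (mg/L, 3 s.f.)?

D = C_s − C = 8.62 − 5.14 = 3.48 mg/L.

D ≈ 3.48 mg/L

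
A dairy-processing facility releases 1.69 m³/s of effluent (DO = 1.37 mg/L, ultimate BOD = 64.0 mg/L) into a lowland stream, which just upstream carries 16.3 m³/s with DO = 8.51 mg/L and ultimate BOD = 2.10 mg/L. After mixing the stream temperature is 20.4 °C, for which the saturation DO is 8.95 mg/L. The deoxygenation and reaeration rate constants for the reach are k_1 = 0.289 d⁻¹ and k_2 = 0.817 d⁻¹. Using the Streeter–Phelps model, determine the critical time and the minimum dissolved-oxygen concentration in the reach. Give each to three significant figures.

Mixed DO = (16.3×8.51 + 1.69×1.37)/(16.3+1.69) = 141.0/17.99 = 7.839 mg/L.
Mixed L₀ = (16.3×2.10 + 1.69×64.0)/(17.99) = 142.4/17.99 = 7.915 mg/L.
Initial deficit D₀ = C_s − DO₀ = 8.95 − 7.839 = 1.111 mg/L.
t_c = (1/0.5280) ln[(0.817/0.289)(1 − 1.111×0.5280/(0.289×7.915))] = 1.894 × ln(2.102) = 1.407 d.
D_c = (0.289/0.817) × 7.915 × e^(−0.289×1.407) = 0.3537 × 7.915 × 0.6659 = 1.864 mg/L.
Minimum DO = 8.95 − 1.864 = 7.086 mg/L.

t_c ≈ 1.41 d; minimum DO ≈ 7.09 mg/L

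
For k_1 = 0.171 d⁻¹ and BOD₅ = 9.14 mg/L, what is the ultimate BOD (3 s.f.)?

BOD₅ = L₀(1 − e^(−5k_1)) ⇒ L₀ = BOD₅ / (1 − e^(−5×0.171))
= 9.14 / (1 − 0.4253) = 9.14 / 0.5747 = 15.90 mg/L.

L₀ ≈ 15.9 mg/L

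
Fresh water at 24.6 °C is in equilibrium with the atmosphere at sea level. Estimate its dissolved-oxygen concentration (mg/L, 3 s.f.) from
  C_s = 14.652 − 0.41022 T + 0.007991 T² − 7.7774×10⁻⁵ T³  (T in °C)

C_s = 14.652 − 0.41022×24.6 + 0.007991×24.6² − 7.7774×10⁻⁵×24.6³ = 8.239 mg/L.

C_s ≈ 8.24 mg/L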